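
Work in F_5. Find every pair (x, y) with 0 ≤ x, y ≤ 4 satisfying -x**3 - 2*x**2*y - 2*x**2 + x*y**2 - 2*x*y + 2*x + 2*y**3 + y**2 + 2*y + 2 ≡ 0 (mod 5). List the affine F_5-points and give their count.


Affine F_5-points: {(2, 0), (2, 1), (4, 4)}; count = 3.

For each of the 25 pairs (x, y) ∈ F_5², evaluate f(x, y) mod 5. Record the zeros.
  x = 0: [0↦2, 1↦2, 2↦1, 3↦1, 4↦4]  zeros at y ∈ ∅
  x = 1: [0↦1, 1↦3, 2↦1, 3↦2, 4↦3]  zeros at y ∈ ∅
  x = 2: [0↦0, 1↦0, 2↦3, 3↦1, 4↦1]  zeros at y ∈ {0, 1}
  x = 3: [0↦3, 1↦2, 2↦1, 3↦2, 4↦2]  zeros at y ∈ ∅
  x = 4: [0↦4, 1↦3, 2↦4, 3↦4, 4↦0]  zeros at y ∈ {4}
Collecting zeros: affine points = {(2, 0), (2, 1), (4, 4)}.
Total count |C(F_5)_aff| = 3.


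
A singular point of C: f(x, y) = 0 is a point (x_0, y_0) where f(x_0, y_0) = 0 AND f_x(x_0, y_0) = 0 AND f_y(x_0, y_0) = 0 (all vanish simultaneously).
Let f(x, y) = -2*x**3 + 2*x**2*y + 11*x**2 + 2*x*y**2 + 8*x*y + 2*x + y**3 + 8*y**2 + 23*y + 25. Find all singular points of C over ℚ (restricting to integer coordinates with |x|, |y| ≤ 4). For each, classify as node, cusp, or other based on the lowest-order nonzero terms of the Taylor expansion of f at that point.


Singular points: {(1, -3)}; classification: node.

Compute partial derivatives:
  f_x = -6*x**2 + 4*x*y + 22*x + 2*y**2 + 8*y + 2.
  f_y = 2*x**2 + 4*x*y + 8*x + 3*y**2 + 16*y + 23.
Scan x_0 ∈ {−4, ..., 4}. For each x_0, f_y(x_0, y) is a polynomial in y; find its integer roots y ∈ {−4, ..., 4}, then test f_x and f at those candidates.
  x = -4: f_y(-4, y) = 3*y**2 + 23; no integer root y with |y| ≤ 4.
  x = -3: f_y(-3, y) = 3*y**2 + 4*y + 17; no integer root y with |y| ≤ 4.
  x = -2: f_y(-2, y) = 3*y**2 + 8*y + 15; no integer root y with |y| ≤ 4.
  x = -1: f_y(-1, y) = 3*y**2 + 12*y + 17; no integer root y with |y| ≤ 4.
  x = 0: f_y(0, y) = 3*y**2 + 16*y + 23; no integer root y with |y| ≤ 4.
  x = 1: f_y(1, y) = 3*y**2 + 20*y + 33; vanishes at y ∈ {-3}. (1, -3): f_x = 0, f = 0 — SINGULAR.
  x = 2: f_y(2, y) = 3*y**2 + 24*y + 47; no integer root y with |y| ≤ 4.
  x = 3: f_y(3, y) = 3*y**2 + 28*y + 65; no integer root y with |y| ≤ 4.
  x = 4: f_y(4, y) = 3*y**2 + 32*y + 87; no integer root y with |y| ≤ 4.
Only singular point on the grid: (1, -3).
Classify: substitute x = 1 + u, y = -3 + v and expand: f = -2*u**3 + 2*u**2*v - u**2 + 2*u*v**2 + v**3 + v**2.
No constant or linear terms (consistent with a singular point). Quadratic part: -u**2 + v**2. Cubic part: -2*u**3 + 2*u**2*v + 2*u*v**2 + v**3.
The quadratic part v**2 - u**2 = (v − u)(v + u) splits into two distinct linear factors, so there are two distinct tangent lines y − -3 = ±(x − 1) — this is a node (ordinary double point).
Classification: node.


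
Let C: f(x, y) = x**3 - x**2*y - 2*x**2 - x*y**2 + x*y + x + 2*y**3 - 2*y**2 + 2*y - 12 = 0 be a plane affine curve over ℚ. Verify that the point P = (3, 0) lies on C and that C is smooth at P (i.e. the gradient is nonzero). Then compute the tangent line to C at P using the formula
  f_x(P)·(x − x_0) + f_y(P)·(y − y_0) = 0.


Tangent line at P: 16*x - 4*y - 48 = 0.

Step 1: f(3, 0) = 0, so P lies on C.
Step 2: partial derivatives
  f_x(x, y) = 3*x**2 - 2*x*y - 4*x - y**2 + y + 1, f_y(x, y) = -x**2 - 2*x*y + x + 6*y**2 - 4*y + 2.
  f_x(P) = 16, f_y(P) = -4 (gradient nonzero, so P is smooth).
Step 3: tangent line at P: 16·(x − 3) + -4·(y − 0) = 0.
Expanding: 16*x - 4*y - 48 = 0.


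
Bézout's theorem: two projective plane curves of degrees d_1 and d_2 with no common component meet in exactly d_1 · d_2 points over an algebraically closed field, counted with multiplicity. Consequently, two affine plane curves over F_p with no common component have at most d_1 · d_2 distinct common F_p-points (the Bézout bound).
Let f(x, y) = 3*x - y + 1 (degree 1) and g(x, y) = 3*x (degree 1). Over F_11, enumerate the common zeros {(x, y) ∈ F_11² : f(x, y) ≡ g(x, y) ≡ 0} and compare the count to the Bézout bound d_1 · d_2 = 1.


Common zeros: {(0, 1)}; count = 1; Bézout bound = 1.

deg(f) = 1, deg(g) = 1, so Bézout bound = 1.
Scan x ∈ F_11. For each x, list the y ∈ F_11 with f(x, y) ≡ 0 and those with g(x, y) ≡ 0 (mod 11); the common zeros in that column are the intersection.
  x = 0: f ≡ 0 at y ∈ {1}; g ≡ 0 at y ∈ {0, 1, 2, 3, 4, 5, 6, 7, 8, 9, 10}; common: {1}.
  x = 1: f ≡ 0 at y ∈ {4}; g ≡ 0 at y ∈ ∅; common: ∅.
  x = 2: f ≡ 0 at y ∈ {7}; g ≡ 0 at y ∈ ∅; common: ∅.
  x = 3: f ≡ 0 at y ∈ {10}; g ≡ 0 at y ∈ ∅; common: ∅.
  x = 4: f ≡ 0 at y ∈ {2}; g ≡ 0 at y ∈ ∅; common: ∅.
  x = 5: f ≡ 0 at y ∈ {5}; g ≡ 0 at y ∈ ∅; common: ∅.
  x = 6: f ≡ 0 at y ∈ {8}; g ≡ 0 at y ∈ ∅; common: ∅.
  x = 7: f ≡ 0 at y ∈ {0}; g ≡ 0 at y ∈ ∅; common: ∅.
  x = 8: f ≡ 0 at y ∈ {3}; g ≡ 0 at y ∈ ∅; common: ∅.
  x = 9: f ≡ 0 at y ∈ {6}; g ≡ 0 at y ∈ ∅; common: ∅.
  x = 10: f ≡ 0 at y ∈ {9}; g ≡ 0 at y ∈ ∅; common: ∅.
Collecting: common zeros = {(0, 1)}, so the count is 1.
Comparison with the Bézout bound: 1 ≤ 1 = deg(f)·deg(g), as expected for curves with no common component (the bound is attained).


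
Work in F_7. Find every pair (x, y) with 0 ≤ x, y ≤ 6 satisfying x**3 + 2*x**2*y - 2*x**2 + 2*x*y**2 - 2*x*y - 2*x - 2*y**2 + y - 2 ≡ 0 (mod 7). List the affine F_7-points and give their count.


Affine F_7-points: {(1, 5), (5, 0), (5, 1)}; count = 3.

For each of the 49 pairs (x, y) ∈ F_7², evaluate f(x, y) mod 7. Record the zeros.
  x = 0: [0↦5, 1↦4, 2↦6, 3↦4, 4↦5, 5↦2, 6↦2]  zeros at y ∈ ∅
  x = 1: [0↦2, 1↦3, 2↦4, 3↦5, 4↦6, 5↦0, 6↦1]  zeros at y ∈ {5}
  x = 2: [0↦1, 1↦1, 2↦5, 3↦6, 4↦4, 5↦6, 6↦5]  zeros at y ∈ ∅
  x = 3: [0↦1, 1↦4, 2↦1, 3↦6, 4↦5, 5↦5, 6↦6]  zeros at y ∈ ∅
  x = 4: [0↦1, 1↦4, 2↦5, 3↦4, 4↦1, 5↦3, 6↦3]  zeros at y ∈ ∅
  x = 5: [0↦0, 1↦0, 2↦2, 3↦6, 4↦5, 5↦6, 6↦2]  zeros at y ∈ {0, 1}
  x = 6: [0↦4, 1↦5, 2↦5, 3↦4, 4↦2, 5↦6, 6↦2]  zeros at y ∈ ∅
Collecting zeros: affine points = {(1, 5), (5, 0), (5, 1)}.
Total count |C(F_7)_aff| = 3.


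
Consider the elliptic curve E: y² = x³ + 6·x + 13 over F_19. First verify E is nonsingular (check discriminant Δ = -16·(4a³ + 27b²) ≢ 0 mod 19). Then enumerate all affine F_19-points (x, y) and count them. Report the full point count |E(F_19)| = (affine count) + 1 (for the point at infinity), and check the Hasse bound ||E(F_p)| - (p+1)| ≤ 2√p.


Affine points = {(1, 1), (1, 18), (3, 1), (3, 18), (4, 5), (4, 14), (5, 4), (5, 15), (9, 6), (9, 13), (10, 3), (10, 16), (11, 2), (11, 17), (15, 1), (15, 18), (16, 5), (16, 14), (18, 5), (18, 14)}; affine count = 20; |E(F_19)| = 21.

Discriminant check: Δ ∝ 4a³ + 27b² = 4·6³ + 27·13² = 4·216 + 27·169 ≡ 12 (mod 19). Nonzero ⇒ E is nonsingular.
For each x ∈ F_19, compute rhs = x³ + 6·x + 13 mod 19, then count y ∈ F_19 with y² ≡ rhs.
  x = 0: rhs = 13, matching y values: none (0 points).
  x = 1: rhs = 1, matching y values: 1, 18 (2 points).
  x = 2: rhs = 14, matching y values: none (0 points).
  x = 3: rhs = 1, matching y values: 1, 18 (2 points).
  x = 4: rhs = 6, matching y values: 5, 14 (2 points).
  x = 5: rhs = 16, matching y values: 4, 15 (2 points).
  x = 6: rhs = 18, matching y values: none (0 points).
  x = 7: rhs = 18, matching y values: none (0 points).
  x = 8: rhs = 3, matching y values: none (0 points).
  x = 9: rhs = 17, matching y values: 6, 13 (2 points).
  x = 10: rhs = 9, matching y values: 3, 16 (2 points).
  x = 11: rhs = 4, matching y values: 2, 17 (2 points).
  x = 12: rhs = 8, matching y values: none (0 points).
  x = 13: rhs = 8, matching y values: none (0 points).
  x = 14: rhs = 10, matching y values: none (0 points).
  x = 15: rhs = 1, matching y values: 1, 18 (2 points).
  x = 16: rhs = 6, matching y values: 5, 14 (2 points).
  x = 17: rhs = 12, matching y values: none (0 points).
  x = 18: rhs = 6, matching y values: 5, 14 (2 points).
Total affine count: 20.
Full point count |E(F_19)| = 20 + 1 = 21.
Hasse bound: |21 − (19+1)| = |1| = 1 ≤ 2√19 ≈ 8.7178 ✓.


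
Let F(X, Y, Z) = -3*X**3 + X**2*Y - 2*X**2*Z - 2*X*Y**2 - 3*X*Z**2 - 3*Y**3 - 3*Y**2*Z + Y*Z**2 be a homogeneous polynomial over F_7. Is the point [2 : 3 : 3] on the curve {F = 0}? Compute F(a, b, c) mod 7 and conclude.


F(2,3,3) ≡ 5 (mod 7); P is NOT on the curve.

Evaluate F(2, 3, 3) term-by-term (mod 7).
  -3*X**3 ↦ -3·8·1·1 = -24
  X**2*Y ↦ 1·4·3·1 = 12
  -2*X**2*Z ↦ -2·4·1·3 = -24
  -2*X*Y**2 ↦ -2·2·9·1 = -36
  -3*X*Z**2 ↦ -3·2·1·9 = -54
  -3*Y**3 ↦ -3·1·27·1 = -81
  -3*Y**2*Z ↦ -3·1·9·3 = -81
  Y*Z**2 ↦ 1·1·3·9 = 27
Sum: F(2, 3, 3) = (-24) + (12) + (-24) + (-36) + (-54) + (-81) + (-81) + (27) = -261.
Reducing mod 7: -261 ≡ 5 (mod 7).
Since F(a, b, c) ≡ 5 ≠ 0 (mod 7), P does NOT lie on the curve.


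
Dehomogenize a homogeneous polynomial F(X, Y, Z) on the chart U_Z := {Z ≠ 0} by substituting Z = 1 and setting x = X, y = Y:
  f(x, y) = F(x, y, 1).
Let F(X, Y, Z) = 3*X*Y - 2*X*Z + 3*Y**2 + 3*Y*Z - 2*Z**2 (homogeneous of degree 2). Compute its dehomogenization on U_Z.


f(x, y) = 3*x*y - 2*x + 3*y**2 + 3*y - 2

On U_Z we set Z = 1. Each monomial c·X^i·Y^j·Z^k in F becomes c·x^i·y^j·1^k = c·x^i·y^j.
Substituting Z = 1: F(X, Y, 1) = 3*x*y - 2*x + 3*y**2 + 3*y - 2.
Note: deg(f) ≤ deg(F) = 2; strict inequality happens when F is divisible by Z (lost terms).


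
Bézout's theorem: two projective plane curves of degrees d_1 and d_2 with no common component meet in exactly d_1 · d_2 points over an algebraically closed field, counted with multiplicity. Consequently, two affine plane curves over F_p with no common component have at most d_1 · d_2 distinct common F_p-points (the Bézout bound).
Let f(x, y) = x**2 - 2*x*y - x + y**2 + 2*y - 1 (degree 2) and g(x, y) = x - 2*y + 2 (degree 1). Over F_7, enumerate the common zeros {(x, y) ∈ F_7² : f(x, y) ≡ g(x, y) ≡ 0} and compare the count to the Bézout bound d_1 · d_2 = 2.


Common zeros: ∅; count = 0; Bézout bound = 2.

deg(f) = 2, deg(g) = 1, so Bézout bound = 2.
Scan x ∈ F_7. For each x, list the y ∈ F_7 with f(x, y) ≡ 0 and those with g(x, y) ≡ 0 (mod 7); the common zeros in that column are the intersection.
  x = 0: f ≡ 0 at y ∈ {2, 3}; g ≡ 0 at y ∈ {1}; common: ∅.
  x = 1: f ≡ 0 at y ∈ {1, 6}; g ≡ 0 at y ∈ {5}; common: ∅.
  x = 2: f ≡ 0 at y ∈ {1}; g ≡ 0 at y ∈ {2}; common: ∅.
  x = 3: f ≡ 0 at y ∈ ∅; g ≡ 0 at y ∈ {6}; common: ∅.
  x = 4: f ≡ 0 at y ∈ ∅; g ≡ 0 at y ∈ {3}; common: ∅.
  x = 5: f ≡ 0 at y ∈ {2, 6}; g ≡ 0 at y ∈ {0}; common: ∅.
  x = 6: f ≡ 0 at y ∈ ∅; g ≡ 0 at y ∈ {4}; common: ∅.
Collecting: common zeros = ∅, so the count is 0.
Comparison with the Bézout bound: 0 ≤ 2 = deg(f)·deg(g), as expected for curves with no common component (the affine F_7-count falls short of the bound because intersections may lie at infinity, over extension fields, or carry multiplicity).


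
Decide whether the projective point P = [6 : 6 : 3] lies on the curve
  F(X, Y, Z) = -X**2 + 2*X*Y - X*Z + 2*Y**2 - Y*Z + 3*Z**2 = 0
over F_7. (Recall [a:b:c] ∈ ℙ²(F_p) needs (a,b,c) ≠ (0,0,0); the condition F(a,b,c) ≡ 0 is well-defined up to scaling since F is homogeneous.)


F(6,6,3) ≡ 1 (mod 7); P is NOT on the curve.

Evaluate F(6, 6, 3) term-by-term (mod 7).
  -X**2 ↦ -1·36·1·1 = -36
  2*X*Y ↦ 2·6·6·1 = 72
  -X*Z ↦ -1·6·1·3 = -18
  2*Y**2 ↦ 2·1·36·1 = 72
  -Y*Z ↦ -1·1·6·3 = -18
  3*Z**2 ↦ 3·1·1·9 = 27
Sum: F(6, 6, 3) = (-36) + (72) + (-18) + (72) + (-18) + (27) = 99.
Reducing mod 7: 99 ≡ 1 (mod 7).
Since F(a, b, c) ≡ 1 ≠ 0 (mod 7), P does NOT lie on the curve.


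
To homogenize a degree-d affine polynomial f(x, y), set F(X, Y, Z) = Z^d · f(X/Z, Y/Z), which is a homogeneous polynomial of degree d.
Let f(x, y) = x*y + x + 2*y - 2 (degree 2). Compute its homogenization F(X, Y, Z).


F(X, Y, Z) = X*Y + X*Z + 2*Y*Z - 2*Z**2

deg(f) = 2.
Substitute x = X/Z, y = Y/Z into f, then multiply by Z^2.
  monomial 1·x^1·y^1 ↦ 1·X^1·Y^1·Z^0.
  monomial 1·x^1·y^0 ↦ 1·X^1·Y^0·Z^1.
  monomial 2·x^0·y^1 ↦ 2·X^0·Y^1·Z^1.
  monomial -2·x^0·y^0 ↦ -2·X^0·Y^0·Z^2.
Collecting: F(X, Y, Z) = X*Y + X*Z + 2*Y*Z - 2*Z**2.


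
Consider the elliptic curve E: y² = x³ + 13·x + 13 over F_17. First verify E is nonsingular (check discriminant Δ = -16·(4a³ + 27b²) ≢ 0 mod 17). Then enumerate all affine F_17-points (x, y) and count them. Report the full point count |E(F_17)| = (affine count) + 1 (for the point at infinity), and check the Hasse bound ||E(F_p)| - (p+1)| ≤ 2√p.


Affine points = {(0, 8), (0, 9), (2, 8), (2, 9), (5, 4), (5, 13), (6, 1), (6, 16), (8, 0), (9, 3), (9, 14), (10, 2), (10, 15), (11, 5), (11, 12), (13, 4), (13, 13), (14, 7), (14, 10), (15, 8), (15, 9), (16, 4), (16, 13)}; affine count = 23; |E(F_17)| = 24.

Discriminant check: Δ ∝ 4a³ + 27b² = 4·13³ + 27·13² = 4·2197 + 27·169 ≡ 6 (mod 17). Nonzero ⇒ E is nonsingular.
For each x ∈ F_17, compute rhs = x³ + 13·x + 13 mod 17, then count y ∈ F_17 with y² ≡ rhs.
  x = 0: rhs = 13, matching y values: 8, 9 (2 points).
  x = 1: rhs = 10, matching y values: none (0 points).
  x = 2: rhs = 13, matching y values: 8, 9 (2 points).
  x = 3: rhs = 11, matching y values: none (0 points).
  x = 4: rhs = 10, matching y values: none (0 points).
  x = 5: rhs = 16, matching y values: 4, 13 (2 points).
  x = 6: rhs = 1, matching y values: 1, 16 (2 points).
  x = 7: rhs = 5, matching y values: none (0 points).
  x = 8: rhs = 0, matching y values: 0 (1 points).
  x = 9: rhs = 9, matching y values: 3, 14 (2 points).
  x = 10: rhs = 4, matching y values: 2, 15 (2 points).
  x = 11: rhs = 8, matching y values: 5, 12 (2 points).
  x = 12: rhs = 10, matching y values: none (0 points).
  x = 13: rhs = 16, matching y values: 4, 13 (2 points).
  x = 14: rhs = 15, matching y values: 7, 10 (2 points).
  x = 15: rhs = 13, matching y values: 8, 9 (2 points).
  x = 16: rhs = 16, matching y values: 4, 13 (2 points).
Total affine count: 23.
Full point count |E(F_17)| = 23 + 1 = 24.
Hasse bound: |24 − (17+1)| = |6| = 6 ≤ 2√17 ≈ 8.2462 ✓.


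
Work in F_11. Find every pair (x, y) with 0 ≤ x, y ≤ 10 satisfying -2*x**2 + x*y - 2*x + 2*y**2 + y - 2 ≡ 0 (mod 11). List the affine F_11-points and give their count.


Affine F_11-points: {(2, 2), (3, 4), (3, 5), (4, 5), (4, 9), (5, 9), (5, 10), (6, 1), (9, 2), (9, 4), (10, 1), (10, 10)}; count = 12.

For each of the 121 pairs (x, y) ∈ F_11², evaluate f(x, y) mod 11. Record the zeros.
  x = 0: [0↦9, 1↦1, 2↦8, 3↦8, 4↦1, 5↦9, 6↦10, 7↦4, 8↦2, 9↦4, 10↦10]  zeros at y ∈ ∅
  x = 1: [0↦5, 1↦9, 2↦6, 3↦7, 4↦1, 5↦10, 6↦1, 7↦7, 8↦6, 9↦9, 10↦5]  zeros at y ∈ ∅
  x = 2: [0↦8, 1↦2, 2↦0, 3↦2, 4↦8, 5↦7, 6↦10, 7↦6, 8↦6, 9↦10, 10↦7]  zeros at y ∈ {2}
  x = 3: [0↦7, 1↦2, 2↦1, 3↦4, 4↦0, 5↦0, 6↦4, 7↦1, 8↦2, 9↦7, 10↦5]  zeros at y ∈ {4, 5}
  x = 4: [0↦2, 1↦9, 2↦9, 3↦2, 4↦10, 5↦0, 6↦5, 7↦3, 8↦5, 9↦0, 10↦10]  zeros at y ∈ {5, 9}
  x = 5: [0↦4, 1↦1, 2↦2, 3↦7, 4↦5, 5↦7, 6↦2, 7↦1, 8↦4, 9↦0, 10↦0]  zeros at y ∈ {9, 10}
  x = 6: [0↦2, 1↦0, 2↦2, 3↦8, 4↦7, 5↦10, 6↦6, 7↦6, 8↦10, 9↦7, 10↦8]  zeros at y ∈ {1}
  x = 7: [0↦7, 1↦6, 2↦9, 3↦5, 4↦5, 5↦9, 6↦6, 7↦7, 8↦1, 9↦10, 10↦1]  zeros at y ∈ ∅
  x = 8: [0↦8, 1↦8, 2↦1, 3↦9, 4↦10, 5↦4, 6↦2, 7↦4, 8↦10, 9↦9, 10↦1]  zeros at y ∈ ∅
  x = 9: [0↦5, 1↦6, 2↦0, 3↦9, 4↦0, 5↦6, 6↦5, 7↦8, 8↦4, 9↦4, 10↦8]  zeros at y ∈ {2, 4}
  x = 10: [0↦9, 1↦0, 2↦6, 3↦5, 4↦8, 5↦4, 6↦4, 7↦8, 8↦5, 9↦6, 10↦0]  zeros at y ∈ {1, 10}
Collecting zeros: affine points = {(2, 2), (3, 4), (3, 5), (4, 5), (4, 9), (5, 9), (5, 10), (6, 1), (9, 2), (9, 4), (10, 1), (10, 10)}.
Total count |C(F_11)_aff| = 12.


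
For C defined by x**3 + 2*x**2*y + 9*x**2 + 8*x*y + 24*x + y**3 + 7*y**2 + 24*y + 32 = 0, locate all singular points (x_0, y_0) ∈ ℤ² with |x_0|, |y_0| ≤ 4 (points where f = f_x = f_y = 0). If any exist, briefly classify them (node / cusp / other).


Singular points: {(-2, -2)}; classification: node.

Compute partial derivatives:
  f_x = 3*x**2 + 4*x*y + 18*x + 8*y + 24.
  f_y = 2*x**2 + 8*x + 3*y**2 + 14*y + 24.
Scan x_0 ∈ {−4, ..., 4}. For each x_0, f_y(x_0, y) is a polynomial in y; find its integer roots y ∈ {−4, ..., 4}, then test f_x and f at those candidates.
  x = -4: f_y(-4, y) = 3*y**2 + 14*y + 24; no integer root y with |y| ≤ 4.
  x = -3: f_y(-3, y) = 3*y**2 + 14*y + 18; no integer root y with |y| ≤ 4.
  x = -2: f_y(-2, y) = 3*y**2 + 14*y + 16; vanishes at y ∈ {-2}. (-2, -2): f_x = 0, f = 0 — SINGULAR.
  x = -1: f_y(-1, y) = 3*y**2 + 14*y + 18; no integer root y with |y| ≤ 4.
  x = 0: f_y(0, y) = 3*y**2 + 14*y + 24; no integer root y with |y| ≤ 4.
  x = 1: f_y(1, y) = 3*y**2 + 14*y + 34; no integer root y with |y| ≤ 4.
  x = 2: f_y(2, y) = 3*y**2 + 14*y + 48; no integer root y with |y| ≤ 4.
  x = 3: f_y(3, y) = 3*y**2 + 14*y + 66; no integer root y with |y| ≤ 4.
  x = 4: f_y(4, y) = 3*y**2 + 14*y + 88; no integer root y with |y| ≤ 4.
Only singular point on the grid: (-2, -2).
Classify: substitute x = -2 + u, y = -2 + v and expand: f = u**3 + 2*u**2*v - u**2 + v**3 + v**2.
No constant or linear terms (consistent with a singular point). Quadratic part: -u**2 + v**2. Cubic part: u**3 + 2*u**2*v + v**3.
The quadratic part v**2 - u**2 = (v − u)(v + u) splits into two distinct linear factors, so there are two distinct tangent lines y − -2 = ±(x − -2) — this is a node (ordinary double point).
Classification: node.


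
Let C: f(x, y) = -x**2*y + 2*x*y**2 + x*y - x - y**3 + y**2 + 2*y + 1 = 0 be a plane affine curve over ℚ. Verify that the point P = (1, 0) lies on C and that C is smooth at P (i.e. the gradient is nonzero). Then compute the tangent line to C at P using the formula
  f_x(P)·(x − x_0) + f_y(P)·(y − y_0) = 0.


Tangent line at P: -x + 2*y + 1 = 0.

Step 1: f(1, 0) = 0, so P lies on C.
Step 2: partial derivatives
  f_x(x, y) = -2*x*y + 2*y**2 + y - 1, f_y(x, y) = -x**2 + 4*x*y + x - 3*y**2 + 2*y + 2.
  f_x(P) = -1, f_y(P) = 2 (gradient nonzero, so P is smooth).
Step 3: tangent line at P: -1·(x − 1) + 2·(y − 0) = 0.
Expanding: -x + 2*y + 1 = 0.


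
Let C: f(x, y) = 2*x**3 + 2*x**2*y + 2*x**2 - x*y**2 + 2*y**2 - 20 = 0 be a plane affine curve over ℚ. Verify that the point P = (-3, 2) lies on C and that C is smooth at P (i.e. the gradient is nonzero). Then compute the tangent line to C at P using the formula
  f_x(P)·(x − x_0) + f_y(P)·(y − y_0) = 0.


Tangent line at P: 14*x + 38*y - 34 = 0.

Step 1: f(-3, 2) = 0, so P lies on C.
Step 2: partial derivatives
  f_x(x, y) = 6*x**2 + 4*x*y + 4*x - y**2, f_y(x, y) = 2*x**2 - 2*x*y + 4*y.
  f_x(P) = 14, f_y(P) = 38 (gradient nonzero, so P is smooth).
Step 3: tangent line at P: 14·(x − -3) + 38·(y − 2) = 0.
Expanding: 14*x + 38*y - 34 = 0.


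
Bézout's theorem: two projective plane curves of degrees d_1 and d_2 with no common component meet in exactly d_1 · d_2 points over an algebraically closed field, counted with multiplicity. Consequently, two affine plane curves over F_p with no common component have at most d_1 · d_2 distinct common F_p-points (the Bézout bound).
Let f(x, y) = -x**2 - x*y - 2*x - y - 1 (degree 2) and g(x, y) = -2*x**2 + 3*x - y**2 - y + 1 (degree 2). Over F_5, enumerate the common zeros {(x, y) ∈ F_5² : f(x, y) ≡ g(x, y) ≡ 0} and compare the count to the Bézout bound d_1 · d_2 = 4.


Common zeros: {(1, 3), (3, 1), (4, 2)}; count = 3; Bézout bound = 4.

deg(f) = 2, deg(g) = 2, so Bézout bound = 4.
Scan x ∈ F_5. For each x, list the y ∈ F_5 with f(x, y) ≡ 0 and those with g(x, y) ≡ 0 (mod 5); the common zeros in that column are the intersection.
  x = 0: f ≡ 0 at y ∈ {4}; g ≡ 0 at y ∈ {2}; common: ∅.
  x = 1: f ≡ 0 at y ∈ {3}; g ≡ 0 at y ∈ {1, 3}; common: {3}.
  x = 2: f ≡ 0 at y ∈ {2}; g ≡ 0 at y ∈ ∅; common: ∅.
  x = 3: f ≡ 0 at y ∈ {1}; g ≡ 0 at y ∈ {1, 3}; common: {1}.
  x = 4: f ≡ 0 at y ∈ {0, 1, 2, 3, 4}; g ≡ 0 at y ∈ {2}; common: {2}.
Collecting: common zeros = {(1, 3), (3, 1), (4, 2)}, so the count is 3.
Comparison with the Bézout bound: 3 ≤ 4 = deg(f)·deg(g), as expected for curves with no common component (the affine F_5-count falls short of the bound because intersections may lie at infinity, over extension fields, or carry multiplicity).


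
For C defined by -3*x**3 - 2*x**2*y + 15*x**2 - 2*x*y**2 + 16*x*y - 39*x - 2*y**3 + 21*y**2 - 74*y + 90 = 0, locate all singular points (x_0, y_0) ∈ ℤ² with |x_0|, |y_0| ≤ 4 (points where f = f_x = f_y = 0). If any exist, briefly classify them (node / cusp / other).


Singular points: {(1, 3)}; classification: cusp.

Compute partial derivatives:
  f_x = -9*x**2 - 4*x*y + 30*x - 2*y**2 + 16*y - 39.
  f_y = -2*x**2 - 4*x*y + 16*x - 6*y**2 + 42*y - 74.
Scan x_0 ∈ {−4, ..., 4}. For each x_0, f_y(x_0, y) is a polynomial in y; find its integer roots y ∈ {−4, ..., 4}, then test f_x and f at those candidates.
  x = -4: f_y(-4, y) = -6*y**2 + 58*y - 170; no integer root y with |y| ≤ 4.
  x = -3: f_y(-3, y) = -6*y**2 + 54*y - 140; no integer root y with |y| ≤ 4.
  x = -2: f_y(-2, y) = -6*y**2 + 50*y - 114; no integer root y with |y| ≤ 4.
  x = -1: f_y(-1, y) = -6*y**2 + 46*y - 92; no integer root y with |y| ≤ 4.
  x = 0: f_y(0, y) = -6*y**2 + 42*y - 74; no integer root y with |y| ≤ 4.
  x = 1: f_y(1, y) = -6*y**2 + 38*y - 60; vanishes at y ∈ {3}. (1, 3): f_x = 0, f = 0 — SINGULAR.
  x = 2: f_y(2, y) = -6*y**2 + 34*y - 50; no integer root y with |y| ≤ 4.
  x = 3: f_y(3, y) = -6*y**2 + 30*y - 44; no integer root y with |y| ≤ 4.
  x = 4: f_y(4, y) = -6*y**2 + 26*y - 42; no integer root y with |y| ≤ 4.
Only singular point on the grid: (1, 3).
Classify: substitute x = 1 + u, y = 3 + v and expand: f = -3*u**3 - 2*u**2*v - 2*u*v**2 - 2*v**3 + v**2.
No constant or linear terms (consistent with a singular point). Quadratic part: v**2. Cubic part: -3*u**3 - 2*u**2*v - 2*u*v**2 - 2*v**3.
The quadratic part v**2 is a perfect square, so there is a single (double) tangent line v = 0, i.e. y = 3. Restricting the cubic part to that line (v = 0) leaves -3*u**3 ≠ 0, so f is not divisible by v and the branch is v² ≈ 3*u**3 to lowest order — this is a cusp.
Classification: cusp.


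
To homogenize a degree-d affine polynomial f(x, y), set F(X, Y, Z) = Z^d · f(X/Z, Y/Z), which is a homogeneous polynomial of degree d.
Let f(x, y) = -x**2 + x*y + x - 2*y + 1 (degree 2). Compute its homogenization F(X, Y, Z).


F(X, Y, Z) = -X**2 + X*Y + X*Z - 2*Y*Z + Z**2

deg(f) = 2.
Substitute x = X/Z, y = Y/Z into f, then multiply by Z^2.
  monomial -1·x^2·y^0 ↦ -1·X^2·Y^0·Z^0.
  monomial 1·x^1·y^1 ↦ 1·X^1·Y^1·Z^0.
  monomial 1·x^1·y^0 ↦ 1·X^1·Y^0·Z^1.
  monomial -2·x^0·y^1 ↦ -2·X^0·Y^1·Z^1.
  monomial 1·x^0·y^0 ↦ 1·X^0·Y^0·Z^2.
Collecting: F(X, Y, Z) = -X**2 + X*Y + X*Z - 2*Y*Z + Z**2.


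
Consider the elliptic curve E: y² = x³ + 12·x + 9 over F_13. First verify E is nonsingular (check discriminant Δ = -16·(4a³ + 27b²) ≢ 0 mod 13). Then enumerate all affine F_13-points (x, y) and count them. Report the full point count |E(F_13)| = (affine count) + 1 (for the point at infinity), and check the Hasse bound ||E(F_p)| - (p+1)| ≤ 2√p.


Affine points = {(0, 3), (0, 10), (1, 3), (1, 10), (4, 2), (4, 11), (5, 5), (5, 8), (9, 1), (9, 12), (11, 4), (11, 9), (12, 3), (12, 10)}; affine count = 14; |E(F_13)| = 15.

Discriminant check: Δ ∝ 4a³ + 27b² = 4·12³ + 27·9² = 4·1728 + 27·81 ≡ 12 (mod 13). Nonzero ⇒ E is nonsingular.
For each x ∈ F_13, compute rhs = x³ + 12·x + 9 mod 13, then count y ∈ F_13 with y² ≡ rhs.
  x = 0: rhs = 9, matching y values: 3, 10 (2 points).
  x = 1: rhs = 9, matching y values: 3, 10 (2 points).
  x = 2: rhs = 2, matching y values: none (0 points).
  x = 3: rhs = 7, matching y values: none (0 points).
  x = 4: rhs = 4, matching y values: 2, 11 (2 points).
  x = 5: rhs = 12, matching y values: 5, 8 (2 points).
  x = 6: rhs = 11, matching y values: none (0 points).
  x = 7: rhs = 7, matching y values: none (0 points).
  x = 8: rhs = 6, matching y values: none (0 points).
  x = 9: rhs = 1, matching y values: 1, 12 (2 points).
  x = 10: rhs = 11, matching y values: none (0 points).
  x = 11: rhs = 3, matching y values: 4, 9 (2 points).
  x = 12: rhs = 9, matching y values: 3, 10 (2 points).
Total affine count: 14.
Full point count |E(F_13)| = 14 + 1 = 15.
Hasse bound: |15 − (13+1)| = |1| = 1 ≤ 2√13 ≈ 7.2111 ✓.


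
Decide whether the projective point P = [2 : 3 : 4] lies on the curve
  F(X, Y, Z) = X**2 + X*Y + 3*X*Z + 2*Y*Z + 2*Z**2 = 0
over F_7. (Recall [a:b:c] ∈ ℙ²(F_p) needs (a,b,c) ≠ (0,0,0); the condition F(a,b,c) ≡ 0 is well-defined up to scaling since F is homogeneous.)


F(2,3,4) ≡ 6 (mod 7); P is NOT on the curve.

Evaluate F(2, 3, 4) term-by-term (mod 7).
  X**2 ↦ 1·4·1·1 = 4
  X*Y ↦ 1·2·3·1 = 6
  3*X*Z ↦ 3·2·1·4 = 24
  2*Y*Z ↦ 2·1·3·4 = 24
  2*Z**2 ↦ 2·1·1·16 = 32
Sum: F(2, 3, 4) = (4) + (6) + (24) + (24) + (32) = 90.
Reducing mod 7: 90 ≡ 6 (mod 7).
Since F(a, b, c) ≡ 6 ≠ 0 (mod 7), P does NOT lie on the curve.


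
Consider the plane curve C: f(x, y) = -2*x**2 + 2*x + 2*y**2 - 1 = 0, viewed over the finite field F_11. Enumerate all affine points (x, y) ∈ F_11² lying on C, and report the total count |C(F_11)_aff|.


Affine F_11-points: {(3, 1), (3, 10), (5, 2), (5, 9), (6, 5), (6, 6), (7, 2), (7, 9), (9, 1), (9, 10)}; count = 10.

For each of the 121 pairs (x, y) ∈ F_11², evaluate f(x, y) mod 11. Record the zeros.
  x = 0: [0↦10, 1↦1, 2↦7, 3↦6, 4↦9, 5↦5, 6↦5, 7↦9, 8↦6, 9↦7, 10↦1]  zeros at y ∈ ∅
  x = 1: [0↦10, 1↦1, 2↦7, 3↦6, 4↦9, 5↦5, 6↦5, 7↦9, 8↦6, 9↦7, 10↦1]  zeros at y ∈ ∅
  x = 2: [0↦6, 1↦8, 2↦3, 3↦2, 4↦5, 5↦1, 6↦1, 7↦5, 8↦2, 9↦3, 10↦8]  zeros at y ∈ ∅
  x = 3: [0↦9, 1↦0, 2↦6, 3↦5, 4↦8, 5↦4, 6↦4, 7↦8, 8↦5, 9↦6, 10↦0]  zeros at y ∈ {1, 10}
  x = 4: [0↦8, 1↦10, 2↦5, 3↦4, 4↦7, 5↦3, 6↦3, 7↦7, 8↦4, 9↦5, 10↦10]  zeros at y ∈ ∅
  x = 5: [0↦3, 1↦5, 2↦0, 3↦10, 4↦2, 5↦9, 6↦9, 7↦2, 8↦10, 9↦0, 10↦5]  zeros at y ∈ {2, 9}
  x = 6: [0↦5, 1↦7, 2↦2, 3↦1, 4↦4, 5↦0, 6↦0, 7↦4, 8↦1, 9↦2, 10↦7]  zeros at y ∈ {5, 6}
  x = 7: [0↦3, 1↦5, 2↦0, 3↦10, 4↦2, 5↦9, 6↦9, 7↦2, 8↦10, 9↦0, 10↦5]  zeros at y ∈ {2, 9}
  x = 8: [0↦8, 1↦10, 2↦5, 3↦4, 4↦7, 5↦3, 6↦3, 7↦7, 8↦4, 9↦5, 10↦10]  zeros at y ∈ ∅
  x = 9: [0↦9, 1↦0, 2↦6, 3↦5, 4↦8, 5↦4, 6↦4, 7↦8, 8↦5, 9↦6, 10↦0]  zeros at y ∈ {1, 10}
  x = 10: [0↦6, 1↦8, 2↦3, 3↦2, 4↦5, 5↦1, 6↦1, 7↦5, 8↦2, 9↦3, 10↦8]  zeros at y ∈ ∅
Collecting zeros: affine points = {(3, 1), (3, 10), (5, 2), (5, 9), (6, 5), (6, 6), (7, 2), (7, 9), (9, 1), (9, 10)}.
Total count |C(F_11)_aff| = 10.


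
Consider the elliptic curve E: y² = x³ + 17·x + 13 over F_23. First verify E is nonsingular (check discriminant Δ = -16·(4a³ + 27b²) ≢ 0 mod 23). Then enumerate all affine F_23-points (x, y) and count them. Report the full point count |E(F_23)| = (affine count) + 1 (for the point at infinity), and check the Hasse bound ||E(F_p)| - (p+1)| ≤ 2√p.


Affine points = {(0, 6), (0, 17), (1, 10), (1, 13), (2, 3), (2, 20), (5, 4), (5, 19), (6, 3), (6, 20), (11, 6), (11, 17), (12, 6), (12, 17), (13, 4), (13, 19), (15, 3), (15, 20), (20, 2), (20, 21), (22, 8), (22, 15)}; affine count = 22; |E(F_23)| = 23.

Discriminant check: Δ ∝ 4a³ + 27b² = 4·17³ + 27·13² = 4·4913 + 27·169 ≡ 19 (mod 23). Nonzero ⇒ E is nonsingular.
For each x ∈ F_23, compute rhs = x³ + 17·x + 13 mod 23, then count y ∈ F_23 with y² ≡ rhs.
  x = 0: rhs = 13, matching y values: 6, 17 (2 points).
  x = 1: rhs = 8, matching y values: 10, 13 (2 points).
  x = 2: rhs = 9, matching y values: 3, 20 (2 points).
  x = 3: rhs = 22, matching y values: none (0 points).
  x = 4: rhs = 7, matching y values: none (0 points).
  x = 5: rhs = 16, matching y values: 4, 19 (2 points).
  x = 6: rhs = 9, matching y values: 3, 20 (2 points).
  x = 7: rhs = 15, matching y values: none (0 points).
  x = 8: rhs = 17, matching y values: none (0 points).
  x = 9: rhs = 21, matching y values: none (0 points).
  x = 10: rhs = 10, matching y values: none (0 points).
  x = 11: rhs = 13, matching y values: 6, 17 (2 points).
  x = 12: rhs = 13, matching y values: 6, 17 (2 points).
  x = 13: rhs = 16, matching y values: 4, 19 (2 points).
  x = 14: rhs = 5, matching y values: none (0 points).
  x = 15: rhs = 9, matching y values: 3, 20 (2 points).
  x = 16: rhs = 11, matching y values: none (0 points).
  x = 17: rhs = 17, matching y values: none (0 points).
  x = 18: rhs = 10, matching y values: none (0 points).
  x = 19: rhs = 19, matching y values: none (0 points).
  x = 20: rhs = 4, matching y values: 2, 21 (2 points).
  x = 21: rhs = 17, matching y values: none (0 points).
  x = 22: rhs = 18, matching y values: 8, 15 (2 points).
Total affine count: 22.
Full point count |E(F_23)| = 22 + 1 = 23.
Hasse bound: |23 − (23+1)| = |-1| = 1 ≤ 2√23 ≈ 9.5917 ✓.


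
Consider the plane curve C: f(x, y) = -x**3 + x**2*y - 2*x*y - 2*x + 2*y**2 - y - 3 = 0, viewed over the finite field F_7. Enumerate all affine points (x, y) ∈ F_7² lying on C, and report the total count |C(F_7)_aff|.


Affine F_7-points: {(0, 5), (0, 6), (2, 1), (2, 3), (6, 0), (6, 6)}; count = 6.

For each of the 49 pairs (x, y) ∈ F_7², evaluate f(x, y) mod 7. Record the zeros.
  x = 0: [0↦4, 1↦5, 2↦3, 3↦5, 4↦4, 5↦0, 6↦0]  zeros at y ∈ {5, 6}
  x = 1: [0↦1, 1↦1, 2↦5, 3↦6, 4↦4, 5↦6, 6↦5]  zeros at y ∈ ∅
  x = 2: [0↦6, 1↦0, 2↦5, 3↦0, 4↦6, 5↦2, 6↦2]  zeros at y ∈ {1, 3}
  x = 3: [0↦6, 1↦3, 2↦4, 3↦2, 4↦4, 5↦3, 6↦6]  zeros at y ∈ ∅
  x = 4: [0↦2, 1↦4, 2↦3, 3↦6, 4↦6, 5↦3, 6↦4]  zeros at y ∈ ∅
  x = 5: [0↦2, 1↦4, 2↦3, 3↦6, 4↦6, 5↦3, 6↦4]  zeros at y ∈ ∅
  x = 6: [0↦0, 1↦4, 2↦5, 3↦3, 4↦5, 5↦4, 6↦0]  zeros at y ∈ {0, 6}
Collecting zeros: affine points = {(0, 5), (0, 6), (2, 1), (2, 3), (6, 0), (6, 6)}.
Total count |C(F_7)_aff| = 6.


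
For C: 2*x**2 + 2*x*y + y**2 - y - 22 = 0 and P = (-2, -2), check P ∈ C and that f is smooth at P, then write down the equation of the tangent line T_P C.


Tangent line at P: -12*x - 9*y - 42 = 0.

Step 1: f(-2, -2) = 0, so P lies on C.
Step 2: partial derivatives
  f_x(x, y) = 4*x + 2*y, f_y(x, y) = 2*x + 2*y - 1.
  f_x(P) = -12, f_y(P) = -9 (gradient nonzero, so P is smooth).
Step 3: tangent line at P: -12·(x − -2) + -9·(y − -2) = 0.
Expanding: -12*x - 9*y - 42 = 0.


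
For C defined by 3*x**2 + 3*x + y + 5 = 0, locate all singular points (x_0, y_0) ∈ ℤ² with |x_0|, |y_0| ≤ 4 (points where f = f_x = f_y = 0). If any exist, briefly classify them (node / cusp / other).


No singular points in the scanned grid; C is smooth there.

Compute partial derivatives:
  f_x = 6*x + 3.
  f_y = 1.
f_y = 1 is a nonzero constant, so f_y never vanishes: no point (x, y) can satisfy f = f_x = f_y = 0. In particular no (x, y) ∈ {−4, ..., 4}² is singular; the curve is smooth.


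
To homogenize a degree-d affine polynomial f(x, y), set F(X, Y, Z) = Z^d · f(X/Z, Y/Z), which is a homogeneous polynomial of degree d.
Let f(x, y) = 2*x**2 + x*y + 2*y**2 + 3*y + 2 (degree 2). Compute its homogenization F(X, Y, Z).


F(X, Y, Z) = 2*X**2 + X*Y + 2*Y**2 + 3*Y*Z + 2*Z**2

deg(f) = 2.
Substitute x = X/Z, y = Y/Z into f, then multiply by Z^2.
  monomial 2·x^2·y^0 ↦ 2·X^2·Y^0·Z^0.
  monomial 1·x^1·y^1 ↦ 1·X^1·Y^1·Z^0.
  monomial 2·x^0·y^2 ↦ 2·X^0·Y^2·Z^0.
  monomial 3·x^0·y^1 ↦ 3·X^0·Y^1·Z^1.
  monomial 2·x^0·y^0 ↦ 2·X^0·Y^0·Z^2.
Collecting: F(X, Y, Z) = 2*X**2 + X*Y + 2*Y**2 + 3*Y*Z + 2*Z**2.


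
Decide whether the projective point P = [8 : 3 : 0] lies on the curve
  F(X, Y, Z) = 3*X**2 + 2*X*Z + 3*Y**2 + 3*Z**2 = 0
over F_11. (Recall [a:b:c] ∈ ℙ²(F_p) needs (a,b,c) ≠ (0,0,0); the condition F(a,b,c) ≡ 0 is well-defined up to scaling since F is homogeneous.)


F(8,3,0) ≡ 10 (mod 11); P is NOT on the curve.

Evaluate F(8, 3, 0) term-by-term (mod 11).
  3*X**2 ↦ 3·64·1·1 = 192
  2*X*Z ↦ 2·8·1·0 = 0
  3*Y**2 ↦ 3·1·9·1 = 27
  3*Z**2 ↦ 3·1·1·0 = 0
Sum: F(8, 3, 0) = (192) + (0) + (27) + (0) = 219.
Reducing mod 11: 219 ≡ 10 (mod 11).
Since F(a, b, c) ≡ 10 ≠ 0 (mod 11), P does NOT lie on the curve.


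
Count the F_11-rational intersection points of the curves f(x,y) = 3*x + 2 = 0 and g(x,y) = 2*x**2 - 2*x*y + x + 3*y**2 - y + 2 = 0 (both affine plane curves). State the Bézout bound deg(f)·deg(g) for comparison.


Common zeros: {(3, 7), (3, 10)}; count = 2; Bézout bound = 2.

deg(f) = 1, deg(g) = 2, so Bézout bound = 2.
Scan x ∈ F_11. For each x, list the y ∈ F_11 with f(x, y) ≡ 0 and those with g(x, y) ≡ 0 (mod 11); the common zeros in that column are the intersection.
  x = 0: f ≡ 0 at y ∈ ∅; g ≡ 0 at y ∈ ∅; common: ∅.
  x = 1: f ≡ 0 at y ∈ ∅; g ≡ 0 at y ∈ {2, 10}; common: ∅.
  x = 2: f ≡ 0 at y ∈ ∅; g ≡ 0 at y ∈ ∅; common: ∅.
  x = 3: f ≡ 0 at y ∈ {0, 1, 2, 3, 4, 5, 6, 7, 8, 9, 10}; g ≡ 0 at y ∈ {7, 10}; common: {7, 10}.
  x = 4: f ≡ 0 at y ∈ ∅; g ≡ 0 at y ∈ ∅; common: ∅.
  x = 5: f ≡ 0 at y ∈ ∅; g ≡ 0 at y ∈ {5, 6}; common: ∅.
  x = 6: f ≡ 0 at y ∈ ∅; g ≡ 0 at y ∈ {2, 6}; common: ∅.
  x = 7: f ≡ 0 at y ∈ ∅; g ≡ 0 at y ∈ ∅; common: ∅.
  x = 8: f ≡ 0 at y ∈ ∅; g ≡ 0 at y ∈ ∅; common: ∅.
  x = 9: f ≡ 0 at y ∈ ∅; g ≡ 0 at y ∈ {3, 7}; common: ∅.
  x = 10: f ≡ 0 at y ∈ ∅; g ≡ 0 at y ∈ {3, 4}; common: ∅.
Collecting: common zeros = {(3, 7), (3, 10)}, so the count is 2.
Comparison with the Bézout bound: 2 ≤ 2 = deg(f)·deg(g), as expected for curves with no common component (the bound is attained).


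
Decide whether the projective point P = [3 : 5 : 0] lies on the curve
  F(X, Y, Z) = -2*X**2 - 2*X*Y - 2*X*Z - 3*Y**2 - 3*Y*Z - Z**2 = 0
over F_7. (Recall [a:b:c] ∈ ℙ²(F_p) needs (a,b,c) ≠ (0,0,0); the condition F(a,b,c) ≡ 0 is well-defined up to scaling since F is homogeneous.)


F(3,5,0) ≡ 3 (mod 7); P is NOT on the curve.

Evaluate F(3, 5, 0) term-by-term (mod 7).
  -2*X**2 ↦ -2·9·1·1 = -18
  -2*X*Y ↦ -2·3·5·1 = -30
  -2*X*Z ↦ -2·3·1·0 = 0
  -3*Y**2 ↦ -3·1·25·1 = -75
  -3*Y*Z ↦ -3·1·5·0 = 0
  -Z**2 ↦ -1·1·1·0 = 0
Sum: F(3, 5, 0) = (-18) + (-30) + (0) + (-75) + (0) + (0) = -123.
Reducing mod 7: -123 ≡ 3 (mod 7).
Since F(a, b, c) ≡ 3 ≠ 0 (mod 7), P does NOT lie on the curve.


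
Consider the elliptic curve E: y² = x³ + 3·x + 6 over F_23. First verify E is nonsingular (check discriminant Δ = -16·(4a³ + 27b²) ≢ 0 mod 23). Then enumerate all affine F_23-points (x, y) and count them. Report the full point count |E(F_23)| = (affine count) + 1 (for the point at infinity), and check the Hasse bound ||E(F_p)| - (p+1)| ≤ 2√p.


Affine points = {(0, 11), (0, 12), (4, 6), (4, 17), (5, 10), (5, 13), (7, 5), (7, 18), (8, 6), (8, 17), (9, 7), (9, 16), (10, 1), (10, 22), (11, 6), (11, 17), (14, 3), (14, 20), (17, 5), (17, 18), (18, 2), (18, 21), (20, 4), (20, 19), (22, 5), (22, 18)}; affine count = 26; |E(F_23)| = 27.

Discriminant check: Δ ∝ 4a³ + 27b² = 4·3³ + 27·6² = 4·27 + 27·36 ≡ 22 (mod 23). Nonzero ⇒ E is nonsingular.
For each x ∈ F_23, compute rhs = x³ + 3·x + 6 mod 23, then count y ∈ F_23 with y² ≡ rhs.
  x = 0: rhs = 6, matching y values: 11, 12 (2 points).
  x = 1: rhs = 10, matching y values: none (0 points).
  x = 2: rhs = 20, matching y values: none (0 points).
  x = 3: rhs = 19, matching y values: none (0 points).
  x = 4: rhs = 13, matching y values: 6, 17 (2 points).
  x = 5: rhs = 8, matching y values: 10, 13 (2 points).
  x = 6: rhs = 10, matching y values: none (0 points).
  x = 7: rhs = 2, matching y values: 5, 18 (2 points).
  x = 8: rhs = 13, matching y values: 6, 17 (2 points).
  x = 9: rhs = 3, matching y values: 7, 16 (2 points).
  x = 10: rhs = 1, matching y values: 1, 22 (2 points).
  x = 11: rhs = 13, matching y values: 6, 17 (2 points).
  x = 12: rhs = 22, matching y values: none (0 points).
  x = 13: rhs = 11, matching y values: none (0 points).
  x = 14: rhs = 9, matching y values: 3, 20 (2 points).
  x = 15: rhs = 22, matching y values: none (0 points).
  x = 16: rhs = 10, matching y values: none (0 points).
  x = 17: rhs = 2, matching y values: 5, 18 (2 points).
  x = 18: rhs = 4, matching y values: 2, 21 (2 points).
  x = 19: rhs = 22, matching y values: none (0 points).
  x = 20: rhs = 16, matching y values: 4, 19 (2 points).
  x = 21: rhs = 15, matching y values: none (0 points).
  x = 22: rhs = 2, matching y values: 5, 18 (2 points).
Total affine count: 26.
Full point count |E(F_23)| = 26 + 1 = 27.
Hasse bound: |27 − (23+1)| = |3| = 3 ≤ 2√23 ≈ 9.5917 ✓.


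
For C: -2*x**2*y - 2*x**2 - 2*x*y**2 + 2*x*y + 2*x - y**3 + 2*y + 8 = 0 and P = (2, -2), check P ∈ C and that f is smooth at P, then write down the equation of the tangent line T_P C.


Tangent line at P: -2*x + 2*y + 8 = 0.

Step 1: f(2, -2) = 0, so P lies on C.
Step 2: partial derivatives
  f_x(x, y) = -4*x*y - 4*x - 2*y**2 + 2*y + 2, f_y(x, y) = -2*x**2 - 4*x*y + 2*x - 3*y**2 + 2.
  f_x(P) = -2, f_y(P) = 2 (gradient nonzero, so P is smooth).
Step 3: tangent line at P: -2·(x − 2) + 2·(y − -2) = 0.
Expanding: -2*x + 2*y + 8 = 0.


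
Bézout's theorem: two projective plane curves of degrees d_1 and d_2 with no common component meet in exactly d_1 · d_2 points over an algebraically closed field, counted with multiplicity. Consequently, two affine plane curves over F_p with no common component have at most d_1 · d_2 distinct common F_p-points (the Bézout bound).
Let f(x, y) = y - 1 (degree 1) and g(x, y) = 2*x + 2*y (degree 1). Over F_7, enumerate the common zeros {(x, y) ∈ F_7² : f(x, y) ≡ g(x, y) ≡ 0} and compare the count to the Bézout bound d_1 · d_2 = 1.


Common zeros: {(6, 1)}; count = 1; Bézout bound = 1.

deg(f) = 1, deg(g) = 1, so Bézout bound = 1.
Scan x ∈ F_7. For each x, list the y ∈ F_7 with f(x, y) ≡ 0 and those with g(x, y) ≡ 0 (mod 7); the common zeros in that column are the intersection.
  x = 0: f ≡ 0 at y ∈ {1}; g ≡ 0 at y ∈ {0}; common: ∅.
  x = 1: f ≡ 0 at y ∈ {1}; g ≡ 0 at y ∈ {6}; common: ∅.
  x = 2: f ≡ 0 at y ∈ {1}; g ≡ 0 at y ∈ {5}; common: ∅.
  x = 3: f ≡ 0 at y ∈ {1}; g ≡ 0 at y ∈ {4}; common: ∅.
  x = 4: f ≡ 0 at y ∈ {1}; g ≡ 0 at y ∈ {3}; common: ∅.
  x = 5: f ≡ 0 at y ∈ {1}; g ≡ 0 at y ∈ {2}; common: ∅.
  x = 6: f ≡ 0 at y ∈ {1}; g ≡ 0 at y ∈ {1}; common: {1}.
Collecting: common zeros = {(6, 1)}, so the count is 1.
Comparison with the Bézout bound: 1 ≤ 1 = deg(f)·deg(g), as expected for curves with no common component (the bound is attained).


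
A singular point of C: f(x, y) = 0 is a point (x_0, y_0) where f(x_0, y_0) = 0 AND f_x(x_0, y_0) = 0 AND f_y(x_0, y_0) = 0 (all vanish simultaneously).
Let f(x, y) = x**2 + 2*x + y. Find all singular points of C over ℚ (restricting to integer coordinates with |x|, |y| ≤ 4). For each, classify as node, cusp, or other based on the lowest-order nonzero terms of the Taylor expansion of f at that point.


No singular points in the scanned grid; C is smooth there.

Compute partial derivatives:
  f_x = 2*x + 2.
  f_y = 1.
f_y = 1 is a nonzero constant, so f_y never vanishes: no point (x, y) can satisfy f = f_x = f_y = 0. In particular no (x, y) ∈ {−4, ..., 4}² is singular; the curve is smooth.


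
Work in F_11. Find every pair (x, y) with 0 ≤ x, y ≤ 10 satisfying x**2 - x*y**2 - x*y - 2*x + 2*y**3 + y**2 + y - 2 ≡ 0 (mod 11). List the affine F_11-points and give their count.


Affine F_11-points: {(1, 6), (4, 8), (5, 5), (5, 9), (5, 10), (6, 0), (7, 0), (8, 10), (10, 6), (10, 9)}; count = 10.

For each of the 121 pairs (x, y) ∈ F_11², evaluate f(x, y) mod 11. Record the zeros.
  x = 0: [0↦9, 1↦2, 2↦9, 3↦9, 4↦3, 5↦3, 6↦10, 7↦3, 8↦5, 9↦6, 10↦7]  zeros at y ∈ ∅
  x = 1: [0↦8, 1↦10, 2↦2, 3↦7, 4↦4, 5↦5, 6↦0, 7↦1, 8↦9, 9↦3, 10↦6]  zeros at y ∈ {6}
  x = 2: [0↦9, 1↦9, 2↦8, 3↦7, 4↦7, 5↦9, 6↦3, 7↦1, 8↦4, 9↦2, 10↦7]  zeros at y ∈ ∅
  x = 3: [0↦1, 1↦10, 2↦5, 3↦9, 4↦1, 5↦4, 6↦8, 7↦3, 8↦1, 9↦3, 10↦10]  zeros at y ∈ ∅
  x = 4: [0↦6, 1↦2, 2↦4, 3↦2, 4↦8, 5↦1, 6↦4, 7↦7, 8↦0, 9↦6, 10↦4]  zeros at y ∈ {8}
  x = 5: [0↦2, 1↦7, 2↦5, 3↦8, 4↦6, 5↦0, 6↦2, 7↦2, 8↦1, 9↦0, 10↦0]  zeros at y ∈ {5, 9, 10}
  x = 6: [0↦0, 1↦3, 2↦8, 3↦5, 4↦6, 5↦1, 6↦2, 7↦10, 8↦4, 9↦7, 10↦9]  zeros at y ∈ {0}
  x = 7: [0↦0, 1↦1, 2↦2, 3↦4, 4↦8, 5↦4, 6↦4, 7↦9, 8↦9, 9↦5, 10↦9]  zeros at y ∈ {0}
  x = 8: [0↦2, 1↦1, 2↦9, 3↦5, 4↦1, 5↦9, 6↦8, 7↦10, 8↦5, 9↦5, 10↦0]  zeros at y ∈ {10}
  x = 9: [0↦6, 1↦3, 2↦7, 3↦8, 4↦7, 5↦5, 6↦3, 7↦2, 8↦3, 9↦7, 10↦4]  zeros at y ∈ ∅
  x = 10: [0↦1, 1↦7, 2↦7, 3↦2, 4↦4, 5↦3, 6↦0, 7↦7, 8↦3, 9↦0, 10↦10]  zeros at y ∈ {6, 9}
Collecting zeros: affine points = {(1, 6), (4, 8), (5, 5), (5, 9), (5, 10), (6, 0), (7, 0), (8, 10), (10, 6), (10, 9)}.
Total count |C(F_11)_aff| = 10.
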